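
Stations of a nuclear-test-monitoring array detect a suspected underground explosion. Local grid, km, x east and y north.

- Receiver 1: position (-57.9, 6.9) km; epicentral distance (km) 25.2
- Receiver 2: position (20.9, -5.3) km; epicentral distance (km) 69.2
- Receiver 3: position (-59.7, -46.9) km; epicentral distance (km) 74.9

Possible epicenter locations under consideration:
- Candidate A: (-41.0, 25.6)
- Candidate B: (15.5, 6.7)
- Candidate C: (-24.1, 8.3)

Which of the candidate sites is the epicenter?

Candidate A

For each candidate, compare |candidate − station| to the reported distance:
Candidate A: residuals Receiver 1 0.0, Receiver 2 0.0, Receiver 3 0.0 → max 0.0 km
Candidate B: residuals Receiver 1 48.2, Receiver 2 56.0, Receiver 3 17.4 → max 56.0 km
Candidate C: residuals Receiver 1 8.6, Receiver 2 22.2, Receiver 3 9.2 → max 22.2 km
Only Candidate A has all residuals ≈ 0.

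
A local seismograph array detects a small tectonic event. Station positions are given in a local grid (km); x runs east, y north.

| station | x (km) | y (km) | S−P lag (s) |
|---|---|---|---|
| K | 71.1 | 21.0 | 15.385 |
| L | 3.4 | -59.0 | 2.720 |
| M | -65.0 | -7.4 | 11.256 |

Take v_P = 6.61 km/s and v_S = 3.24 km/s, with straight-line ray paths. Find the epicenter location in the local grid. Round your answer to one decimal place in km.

Distance from S−P lag: d = Δt · v_P v_S / (v_P − v_S) = Δt · (6.61·3.24)/(6.61−3.24) ≈ 6.3550·Δt.
So d_K = 97.77, d_L = 17.29, d_M = 71.53 km.
Circle about each station: (x − 71.1)² + (y − 21.0)² = 97.77²; (x − 3.4)² + (y + 59.0)² = 17.29²; (x + 65.0)² + (y + 7.4)² = 71.53².
Subtracting the K equation from the L and M equations removes the quadratic terms:
-135.4 x − 160.0 y = 7256.38
-272.2 x − 56.8 y = 3225.98
Solving the 2×2 system: x ≈ -2.9, y ≈ -42.9 km.
Check against K (with the unrounded x, y): √((x − 71.1)²+(y − 21.0)²) = 97.77 ≈ 97.77 km. ✓

-2.9 km east, -42.9 km north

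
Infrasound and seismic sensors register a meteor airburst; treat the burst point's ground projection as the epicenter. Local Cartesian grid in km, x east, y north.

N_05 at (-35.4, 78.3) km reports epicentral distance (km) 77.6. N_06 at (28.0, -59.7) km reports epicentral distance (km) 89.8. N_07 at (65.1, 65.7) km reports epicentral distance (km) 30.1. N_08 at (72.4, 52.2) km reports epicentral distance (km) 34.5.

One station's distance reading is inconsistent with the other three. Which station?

Solve using three stations at a time. Using N_05, N_07, N_08 (subtract circle equations pairwise → linear system) gives (x, y) ≈ (37.9, 52.8).
Distances from that point to each station vs reported:
  N_05: calculated 77.6 vs reported 77.6 → residual 0.0 km
  N_06: calculated 112.9 vs reported 89.8 → residual 23.1 km
  N_07: calculated 30.1 vs reported 30.1 → residual 0.0 km
  N_08: calculated 34.5 vs reported 34.5 → residual 0.0 km
N_05, N_07, N_08 are mutually consistent (residuals ≈ 0); N_06 is off by 23.1 km.

N_06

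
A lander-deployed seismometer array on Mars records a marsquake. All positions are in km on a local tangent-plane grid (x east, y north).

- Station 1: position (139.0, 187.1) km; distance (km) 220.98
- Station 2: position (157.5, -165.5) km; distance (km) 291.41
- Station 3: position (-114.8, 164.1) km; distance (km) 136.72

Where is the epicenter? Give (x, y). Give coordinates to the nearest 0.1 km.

-36.1 km east, 52.3 km north

Circle about each station: (x − 139.0)² + (y − 187.1)² = 220.98²; (x − 157.5)² + (y + 165.5)² = 291.41²; (x + 114.8)² + (y − 164.1)² = 136.72².
Subtracting the Station 1 equation from the Station 2 and Station 3 equations removes the quadratic terms:
37.0 x − 705.2 y = -38218.54
-507.6 x − 46.0 y = 15920.24
Solving the 2×2 system: x ≈ -36.1, y ≈ 52.3 km.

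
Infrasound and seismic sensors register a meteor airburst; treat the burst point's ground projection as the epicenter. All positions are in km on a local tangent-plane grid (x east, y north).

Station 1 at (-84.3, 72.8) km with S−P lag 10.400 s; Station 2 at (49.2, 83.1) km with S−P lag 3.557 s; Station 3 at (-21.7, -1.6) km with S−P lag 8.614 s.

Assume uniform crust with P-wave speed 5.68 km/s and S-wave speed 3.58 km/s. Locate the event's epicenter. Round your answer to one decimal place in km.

Distance from S−P lag: d = Δt · v_P v_S / (v_P − v_S) = Δt · (5.68·3.58)/(5.68−3.58) ≈ 9.6830·Δt.
So d_Station 1 = 100.70, d_Station 2 = 34.44, d_Station 3 = 83.41 km.
Circle about each station: (x + 84.3)² + (y − 72.8)² = 100.70²; (x − 49.2)² + (y − 83.1)² = 34.44²; (x + 21.7)² + (y + 1.6)² = 83.41².
Subtracting pairs of circle equations eliminates x²+y² and gives linear equations (the radical axes):
267.0 x + 20.6 y = 5874.30
125.2 x − 148.8 y = -8749.62
Solving the 2×2 system: x ≈ 16.4, y ≈ 72.6 km.
Check against Station 1 (with the unrounded x, y): √((x + 84.3)²+(y − 72.8)²) = 100.70 ≈ 100.70 km. ✓

(16.4, 72.6)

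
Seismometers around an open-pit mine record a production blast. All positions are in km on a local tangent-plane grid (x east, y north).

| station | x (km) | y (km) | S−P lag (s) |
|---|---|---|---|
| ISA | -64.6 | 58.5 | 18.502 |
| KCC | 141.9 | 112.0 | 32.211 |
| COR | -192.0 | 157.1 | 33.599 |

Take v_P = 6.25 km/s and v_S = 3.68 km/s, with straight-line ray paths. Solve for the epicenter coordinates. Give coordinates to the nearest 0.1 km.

Distance from S−P lag: d = Δt · v_P v_S / (v_P − v_S) = Δt · (6.25·3.68)/(6.25−3.68) ≈ 8.9494·Δt.
So d_ISA = 165.58, d_KCC = 288.27, d_COR = 300.69 km.
Circle about each station: (x + 64.6)² + (y − 58.5)² = 165.58²; (x − 141.9)² + (y − 112.0)² = 288.27²; (x + 192.0)² + (y − 157.1)² = 300.69².
Subtracting the ISA equation from the KCC and COR equations removes the quadratic terms:
413.0 x + 107.0 y = -30598.66
-254.8 x + 197.2 y = -9048.74
Solving the 2×2 system: x ≈ -46.6, y ≈ -106.1 km.

-46.6 km east, -106.1 km north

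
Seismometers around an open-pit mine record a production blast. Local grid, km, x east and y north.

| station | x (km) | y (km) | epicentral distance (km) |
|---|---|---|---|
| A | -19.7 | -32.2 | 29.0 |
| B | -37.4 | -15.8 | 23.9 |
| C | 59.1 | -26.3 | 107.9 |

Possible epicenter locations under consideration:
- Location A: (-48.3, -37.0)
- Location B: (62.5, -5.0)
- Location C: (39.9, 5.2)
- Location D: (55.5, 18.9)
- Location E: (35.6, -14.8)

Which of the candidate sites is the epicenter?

Location A

For each candidate, compare |candidate − station| to the reported distance:
Location A: residuals A 0.0, B 0.1, C 0.0 → max 0.1 km
Location B: residuals A 57.6, B 76.6, C 86.3 → max 86.3 km
Location C: residuals A 41.4, B 56.2, C 71.0 → max 71.0 km
Location D: residuals A 61.9, B 75.3, C 62.6 → max 75.3 km
Location E: residuals A 29.0, B 49.1, C 81.7 → max 81.7 km
Only Location A has all residuals ≈ 0.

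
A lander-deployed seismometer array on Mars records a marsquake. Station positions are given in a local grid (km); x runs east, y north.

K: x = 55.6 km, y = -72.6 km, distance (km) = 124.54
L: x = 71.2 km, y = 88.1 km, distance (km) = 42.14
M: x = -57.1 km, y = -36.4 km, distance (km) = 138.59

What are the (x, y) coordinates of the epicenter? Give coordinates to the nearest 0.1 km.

x ≈ 49.8 km, y ≈ 51.8 km

Circle about each station: (x − 55.6)² + (y + 72.6)² = 124.54²; (x − 71.2)² + (y − 88.1)² = 42.14²; (x + 57.1)² + (y + 36.4)² = 138.59².
Subtracting the K equation from the L and M equations removes the quadratic terms:
31.2 x + 321.4 y = 18203.36
-225.4 x + 72.4 y = -7473.73
Solving the 2×2 system: x ≈ 49.8, y ≈ 51.8 km.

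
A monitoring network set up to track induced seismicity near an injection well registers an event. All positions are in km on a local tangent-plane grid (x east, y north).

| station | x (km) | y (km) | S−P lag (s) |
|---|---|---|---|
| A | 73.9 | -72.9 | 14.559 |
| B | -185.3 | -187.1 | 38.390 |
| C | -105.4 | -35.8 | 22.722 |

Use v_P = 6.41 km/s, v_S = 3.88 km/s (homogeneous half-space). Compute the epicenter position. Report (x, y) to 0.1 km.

Distance from S−P lag: d = Δt · v_P v_S / (v_P − v_S) = Δt · (6.41·3.88)/(6.41−3.88) ≈ 9.8304·Δt.
So d_A = 143.12, d_B = 377.39, d_C = 223.37 km.
Circle about each station: (x − 73.9)² + (y + 72.9)² = 143.12²; (x + 185.3)² + (y + 187.1)² = 377.39²; (x + 105.4)² + (y + 35.8)² = 223.37².
Subtracting pairs of circle equations eliminates x²+y² and gives linear equations (the radical axes):
-518.4 x − 228.4 y = -63373.00
-358.6 x + 74.2 y = -27795.64
Solving the 2×2 system: x ≈ 91.8, y ≈ 69.1 km.

(91.8, 69.1)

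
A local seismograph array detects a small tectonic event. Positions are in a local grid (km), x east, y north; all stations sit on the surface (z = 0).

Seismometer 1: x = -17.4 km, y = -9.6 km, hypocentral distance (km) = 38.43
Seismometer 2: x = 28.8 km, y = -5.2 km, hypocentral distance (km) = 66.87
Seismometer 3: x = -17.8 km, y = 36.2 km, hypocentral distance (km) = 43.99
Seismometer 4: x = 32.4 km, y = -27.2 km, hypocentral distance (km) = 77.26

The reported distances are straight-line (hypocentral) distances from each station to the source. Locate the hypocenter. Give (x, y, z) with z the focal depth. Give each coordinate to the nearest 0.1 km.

(-28.2, 8.2, 32.3)

Each station gives a sphere (x−x_i)² + (y−y_i)² + z² = d_i² (stations at z=0).
Subtracting the Seismometer 1 sphere from Seismometer 2 and Seismometer 3: z² cancels, leaving linear equations in x and y:
92.4 x + 8.8 y = -2533.17
-0.8 x + 91.6 y = 774.10
Solving: x ≈ -28.197, y ≈ 8.205 km (keep extra digits for the depth step; rounded: -28.2, 8.2).
Then from the Seismometer 1 sphere: z² = 38.43² − (x + 17.4)² − (y + 9.6)² with x = -28.197, y = 8.205, so z ≈ 32.300 ≈ 32.3 km.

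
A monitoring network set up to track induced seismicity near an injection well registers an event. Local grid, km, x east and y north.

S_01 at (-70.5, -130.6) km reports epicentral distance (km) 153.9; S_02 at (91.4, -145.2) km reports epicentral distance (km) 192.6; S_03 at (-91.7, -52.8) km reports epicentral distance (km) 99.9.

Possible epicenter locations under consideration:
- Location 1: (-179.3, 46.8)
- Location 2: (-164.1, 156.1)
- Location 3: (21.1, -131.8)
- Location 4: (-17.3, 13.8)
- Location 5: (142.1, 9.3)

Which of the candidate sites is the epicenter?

For each candidate, compare |candidate − station| to the reported distance:
Location 1: residuals S_01 54.2, S_02 139.3, S_03 32.7 → max 139.3 km
Location 2: residuals S_01 147.7, S_02 202.4, S_03 121.2 → max 202.4 km
Location 3: residuals S_01 62.3, S_02 121.0, S_03 37.8 → max 121.0 km
Location 4: residuals S_01 0.0, S_02 0.0, S_03 0.0 → max 0.0 km
Location 5: residuals S_01 100.6, S_02 30.0, S_03 142.0 → max 142.0 km
Only Location 4 has all residuals ≈ 0.

Location 4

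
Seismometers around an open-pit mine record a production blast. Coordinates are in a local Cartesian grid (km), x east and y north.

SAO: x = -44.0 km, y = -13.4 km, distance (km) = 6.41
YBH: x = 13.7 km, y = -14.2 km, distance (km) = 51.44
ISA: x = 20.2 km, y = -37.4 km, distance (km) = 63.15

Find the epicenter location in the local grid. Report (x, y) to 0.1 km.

Circle about each station: (x + 44.0)² + (y + 13.4)² = 6.41²; (x − 13.7)² + (y + 14.2)² = 51.44²; (x − 20.2)² + (y + 37.4)² = 63.15².
Subtracting the SAO equation from the YBH and ISA equations removes the quadratic terms:
115.4 x − 1.6 y = -4331.22
128.4 x − 48.0 y = -4255.59
Solving the 2×2 system: x ≈ -37.7, y ≈ -12.2 km.
Check against SAO (with the unrounded x, y): √((x + 44.0)²+(y + 13.4)²) = 6.41 ≈ 6.41 km. ✓

(-37.7, -12.2)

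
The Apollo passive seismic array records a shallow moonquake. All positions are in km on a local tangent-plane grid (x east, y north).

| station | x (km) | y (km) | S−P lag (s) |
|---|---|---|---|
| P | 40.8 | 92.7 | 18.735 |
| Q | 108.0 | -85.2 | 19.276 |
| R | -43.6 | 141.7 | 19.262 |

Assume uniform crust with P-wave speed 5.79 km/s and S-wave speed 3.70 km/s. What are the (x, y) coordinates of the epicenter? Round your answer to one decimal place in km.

Distance from S−P lag: d = Δt · v_P v_S / (v_P − v_S) = Δt · (5.79·3.70)/(5.79−3.70) ≈ 10.2502·Δt.
So d_P = 192.04, d_Q = 197.58, d_R = 197.44 km.
Circle about each station: (x − 40.8)² + (y − 92.7)² = 192.04²; (x − 108.0)² + (y + 85.2)² = 197.58²; (x + 43.6)² + (y − 141.7)² = 197.44².
Subtracting the P equation from the Q and R equations removes the quadratic terms:
134.4 x − 355.8 y = 6506.62
-168.8 x + 98.0 y = 9618.73
Solving the 2×2 system: x ≈ -86.6, y ≈ -51.0 km.
Check against P (with the unrounded x, y): √((x − 40.8)²+(y − 92.7)²) = 192.03 ≈ 192.04 km. ✓

x ≈ -86.6 km, y ≈ -51.0 km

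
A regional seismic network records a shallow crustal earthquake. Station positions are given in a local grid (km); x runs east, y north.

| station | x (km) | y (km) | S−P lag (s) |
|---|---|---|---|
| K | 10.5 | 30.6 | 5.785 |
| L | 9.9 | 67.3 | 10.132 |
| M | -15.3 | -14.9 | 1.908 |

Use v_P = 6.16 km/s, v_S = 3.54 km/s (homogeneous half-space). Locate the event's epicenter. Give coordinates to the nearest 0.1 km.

Distance from S−P lag: d = Δt · v_P v_S / (v_P − v_S) = Δt · (6.16·3.54)/(6.16−3.54) ≈ 8.3231·Δt.
So d_K = 48.15, d_L = 84.33, d_M = 15.88 km.
Circle about each station: (x − 10.5)² + (y − 30.6)² = 48.15²; (x − 9.9)² + (y − 67.3)² = 84.33²; (x + 15.3)² + (y + 14.9)² = 15.88².
Subtracting the K equation from the L and M equations removes the quadratic terms:
-1.2 x + 73.4 y = -1212.44
-51.6 x − 91.0 y = 1475.74
Solving the 2×2 system: x ≈ 0.5, y ≈ -16.5 km.

x ≈ 0.5 km, y ≈ -16.5 km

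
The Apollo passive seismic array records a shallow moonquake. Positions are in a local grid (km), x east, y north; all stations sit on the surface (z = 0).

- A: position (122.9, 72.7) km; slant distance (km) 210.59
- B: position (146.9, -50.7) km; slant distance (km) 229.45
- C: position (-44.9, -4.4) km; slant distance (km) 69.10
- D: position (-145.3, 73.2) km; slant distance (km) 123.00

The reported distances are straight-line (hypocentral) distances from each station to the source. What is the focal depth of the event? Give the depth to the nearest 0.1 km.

Each station gives a sphere (x−x_i)² + (y−y_i)² + z² = d_i² (stations at z=0).
Subtracting the A sphere from B and C: z² cancels, leaving linear equations in x and y:
48.0 x − 246.8 y = -4538.75
-335.6 x − 154.2 y = 21219.01
Solving: x ≈ -65.797, y ≈ 5.594 km (keep extra digits for the depth step; rounded: -65.8, 5.6).
Then from the A sphere: z² = 210.59² − (x − 122.9)² − (y − 72.7)² with x = -65.797, y = 5.594, so z ≈ 65.103 ≈ 65.1 km.

depth ≈ 65.1 km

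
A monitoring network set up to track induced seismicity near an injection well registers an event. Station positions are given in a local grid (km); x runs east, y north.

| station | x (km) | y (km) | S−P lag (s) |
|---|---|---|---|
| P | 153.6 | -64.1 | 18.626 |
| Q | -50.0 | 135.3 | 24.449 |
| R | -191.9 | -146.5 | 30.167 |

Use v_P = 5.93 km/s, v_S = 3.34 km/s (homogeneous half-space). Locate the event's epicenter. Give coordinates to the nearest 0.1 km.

Distance from S−P lag: d = Δt · v_P v_S / (v_P − v_S) = Δt · (5.93·3.34)/(5.93−3.34) ≈ 7.6472·Δt.
So d_P = 142.44, d_Q = 186.97, d_R = 230.69 km.
Circle about each station: (x − 153.6)² + (y + 64.1)² = 142.44²; (x + 50.0)² + (y − 135.3)² = 186.97²; (x + 191.9)² + (y + 146.5)² = 230.69².
Subtracting pairs of circle equations eliminates x²+y² and gives linear equations (the radical axes):
-407.2 x + 398.8 y = -21564.31
-691.0 x − 164.8 y = -2342.63
Solving the 2×2 system: x ≈ 13.1, y ≈ -40.7 km.

13.1 km east, -40.7 km north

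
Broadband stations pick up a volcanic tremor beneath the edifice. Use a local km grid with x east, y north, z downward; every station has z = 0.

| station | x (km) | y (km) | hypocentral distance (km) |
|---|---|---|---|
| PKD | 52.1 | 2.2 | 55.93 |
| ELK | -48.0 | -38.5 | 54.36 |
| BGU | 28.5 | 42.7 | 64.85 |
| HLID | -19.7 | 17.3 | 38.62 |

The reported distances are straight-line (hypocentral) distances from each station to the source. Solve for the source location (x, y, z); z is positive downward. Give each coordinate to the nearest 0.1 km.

x ≈ -0.3 km, y ≈ -14.5 km, depth ≈ 10.2 km

Each station gives a sphere (x−x_i)² + (y−y_i)² + z² = d_i² (stations at z=0).
Subtracting the PKD sphere from ELK and BGU: z² cancels, leaving linear equations in x and y:
-200.2 x − 81.4 y = 1240.16
-47.2 x + 81.0 y = -1161.07
Solving: x ≈ -0.296, y ≈ -14.507 km (keep extra digits for the depth step; rounded: -0.3, -14.5).
Then from the PKD sphere: z² = 55.93² − (x − 52.1)² − (y − 2.2)² with x = -0.296, y = -14.507, so z ≈ 10.183 ≈ 10.2 km.
Check against HLID (with the unrounded solution): distance 38.62 ≈ 38.62 km. ✓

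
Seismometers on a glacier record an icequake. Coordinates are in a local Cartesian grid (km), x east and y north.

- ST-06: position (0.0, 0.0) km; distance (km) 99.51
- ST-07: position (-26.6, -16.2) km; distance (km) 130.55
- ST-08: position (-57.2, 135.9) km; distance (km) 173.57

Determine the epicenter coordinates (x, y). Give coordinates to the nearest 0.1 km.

x ≈ 89.6 km, y ≈ 43.3 km

Circle about each station: x² + y² = 99.51²; (x + 26.6)² + (y + 16.2)² = 130.55²; (x + 57.2)² + (y − 135.9)² = 173.57².
Subtracting pairs of circle equations eliminates x²+y² and gives linear equations (the radical axes):
-53.2 x − 32.4 y = -6171.06
-114.4 x + 271.8 y = 1516.35
Solving the 2×2 system: x ≈ 89.6, y ≈ 43.3 km.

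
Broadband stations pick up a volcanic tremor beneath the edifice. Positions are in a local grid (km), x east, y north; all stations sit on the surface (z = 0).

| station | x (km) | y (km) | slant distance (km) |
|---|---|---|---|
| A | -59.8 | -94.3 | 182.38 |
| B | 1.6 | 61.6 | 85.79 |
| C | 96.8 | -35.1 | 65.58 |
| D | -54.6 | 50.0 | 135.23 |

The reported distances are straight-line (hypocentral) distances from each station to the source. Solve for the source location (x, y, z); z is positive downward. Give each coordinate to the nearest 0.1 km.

(77.1, 24.9, 17.7)

Each station gives a sphere (x−x_i)² + (y−y_i)² + z² = d_i² (stations at z=0).
Subtracting the A sphere from B and C: z² cancels, leaving linear equations in x and y:
122.8 x + 311.8 y = 17231.13
313.2 x + 118.4 y = 27095.45
Solving: x ≈ 77.099, y ≈ 24.898 km (keep extra digits for the depth step; rounded: 77.1, 24.9).
Then from the A sphere: z² = 182.38² − (x + 59.8)² − (y + 94.3)² with x = 77.099, y = 24.898, so z ≈ 17.691 ≈ 17.7 km.
Check against D (with the unrounded solution): distance 135.23 ≈ 135.23 km. ✓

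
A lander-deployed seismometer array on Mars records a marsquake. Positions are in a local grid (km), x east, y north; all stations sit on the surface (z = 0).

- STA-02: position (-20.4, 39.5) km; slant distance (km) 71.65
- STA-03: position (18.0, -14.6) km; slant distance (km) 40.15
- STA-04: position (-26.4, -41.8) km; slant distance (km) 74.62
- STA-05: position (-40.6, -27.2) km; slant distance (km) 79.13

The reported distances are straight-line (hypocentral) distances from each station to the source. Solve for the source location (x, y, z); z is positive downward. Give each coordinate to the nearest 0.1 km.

Each station gives a sphere (x−x_i)² + (y−y_i)² + z² = d_i² (stations at z=0).
Subtracting the STA-02 sphere from STA-03 and STA-04: z² cancels, leaving linear equations in x and y:
76.8 x − 108.2 y = 2082.45
-12.0 x − 162.6 y = 33.37
Solving: x ≈ 24.300, y ≈ -1.999 km (keep extra digits for the depth step; rounded: 24.3, -2.0).
Then from the STA-02 sphere: z² = 71.65² − (x + 20.4)² − (y − 39.5)² with x = 24.300, y = -1.999, so z ≈ 37.596 ≈ 37.6 km.
Check against STA-05 (with the unrounded solution): distance 79.12 ≈ 79.13 km. ✓

(24.3, -2.0, 37.6)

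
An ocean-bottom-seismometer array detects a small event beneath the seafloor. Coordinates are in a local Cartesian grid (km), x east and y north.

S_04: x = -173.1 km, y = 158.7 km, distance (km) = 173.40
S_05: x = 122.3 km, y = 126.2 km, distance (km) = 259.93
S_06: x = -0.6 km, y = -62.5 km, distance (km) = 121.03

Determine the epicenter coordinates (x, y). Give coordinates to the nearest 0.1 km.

Circle about each station: (x + 173.1)² + (y − 158.7)² = 173.40²; (x − 122.3)² + (y − 126.2)² = 259.93²; (x + 0.6)² + (y + 62.5)² = 121.03².
Subtracting the S_04 equation from the S_05 and S_06 equations removes the quadratic terms:
590.8 x − 65.0 y = -61761.61
345.0 x − 442.4 y = -35823.39
Solving the 2×2 system: x ≈ -104.6, y ≈ -0.6 km.

x ≈ -104.6 km, y ≈ -0.6 km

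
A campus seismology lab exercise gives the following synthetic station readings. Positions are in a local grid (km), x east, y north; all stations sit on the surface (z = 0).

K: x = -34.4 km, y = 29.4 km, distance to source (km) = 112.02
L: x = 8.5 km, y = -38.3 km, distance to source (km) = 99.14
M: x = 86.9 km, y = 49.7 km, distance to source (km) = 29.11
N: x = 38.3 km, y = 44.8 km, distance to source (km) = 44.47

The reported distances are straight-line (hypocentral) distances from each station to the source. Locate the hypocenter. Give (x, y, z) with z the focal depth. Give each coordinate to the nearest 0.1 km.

Each station gives a sphere (x−x_i)² + (y−y_i)² + z² = d_i² (stations at z=0).
Subtracting the K sphere from L and M: z² cancels, leaving linear equations in x and y:
85.8 x − 135.4 y = 2211.16
242.6 x + 40.6 y = 19675.07
Solving: x ≈ 75.796, y ≈ 31.700 km (keep extra digits for the depth step; rounded: 75.8, 31.7).
Then from the K sphere: z² = 112.02² − (x + 34.4)² − (y − 29.4)² with x = 75.796, y = 31.700, so z ≈ 20.001 ≈ 20.0 km.

(75.8, 31.7, 20.0)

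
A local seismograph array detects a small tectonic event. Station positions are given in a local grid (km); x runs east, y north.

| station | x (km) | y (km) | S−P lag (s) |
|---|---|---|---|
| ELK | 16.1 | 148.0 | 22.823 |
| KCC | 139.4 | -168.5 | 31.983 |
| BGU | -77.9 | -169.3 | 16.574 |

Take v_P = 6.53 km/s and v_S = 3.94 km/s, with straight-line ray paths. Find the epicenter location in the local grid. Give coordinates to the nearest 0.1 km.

Distance from S−P lag: d = Δt · v_P v_S / (v_P − v_S) = Δt · (6.53·3.94)/(6.53−3.94) ≈ 9.9337·Δt.
So d_ELK = 226.72, d_KCC = 317.71, d_BGU = 164.64 km.
Circle about each station: (x − 16.1)² + (y − 148.0)² = 226.72²; (x − 139.4)² + (y + 168.5)² = 317.71²; (x + 77.9)² + (y + 169.3)² = 164.64².
Subtracting pairs of circle equations eliminates x²+y² and gives linear equations (the radical axes):
246.6 x − 633.0 y = -23876.29
-188.0 x − 634.6 y = 36863.32
Solving the 2×2 system: x ≈ -139.7, y ≈ -16.7 km.

(-139.7, -16.7)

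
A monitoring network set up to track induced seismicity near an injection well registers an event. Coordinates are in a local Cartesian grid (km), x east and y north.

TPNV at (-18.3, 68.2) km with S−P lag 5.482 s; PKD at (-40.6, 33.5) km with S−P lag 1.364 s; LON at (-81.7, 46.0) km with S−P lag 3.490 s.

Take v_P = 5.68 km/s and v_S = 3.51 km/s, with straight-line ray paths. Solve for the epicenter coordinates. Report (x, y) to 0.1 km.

Distance from S−P lag: d = Δt · v_P v_S / (v_P − v_S) = Δt · (5.68·3.51)/(5.68−3.51) ≈ 9.1875·Δt.
So d_TPNV = 50.37, d_PKD = 12.53, d_LON = 32.06 km.
Circle about each station: (x + 18.3)² + (y − 68.2)² = 50.37²; (x + 40.6)² + (y − 33.5)² = 12.53²; (x + 81.7)² + (y − 46.0)² = 32.06².
Subtracting pairs of circle equations eliminates x²+y² and gives linear equations (the radical axes):
-44.6 x − 69.4 y = 164.62
-126.8 x − 44.4 y = 5314.05
Solving the 2×2 system: x ≈ -53.0, y ≈ 31.7 km.

(-53.0, 31.7)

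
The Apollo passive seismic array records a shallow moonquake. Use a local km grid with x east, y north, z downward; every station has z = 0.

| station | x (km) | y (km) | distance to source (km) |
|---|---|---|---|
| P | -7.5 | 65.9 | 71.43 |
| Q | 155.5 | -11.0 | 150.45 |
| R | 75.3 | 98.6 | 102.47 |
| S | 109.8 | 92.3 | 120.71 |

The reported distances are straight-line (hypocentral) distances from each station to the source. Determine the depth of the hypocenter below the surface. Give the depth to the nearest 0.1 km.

Each station gives a sphere (x−x_i)² + (y−y_i)² + z² = d_i² (stations at z=0).
Subtracting the P sphere from Q and R: z² cancels, leaving linear equations in x and y:
326.0 x − 153.8 y = 2369.23
165.6 x + 65.4 y = 5595.13
Solving: x ≈ 21.703, y ≈ 30.598 km (keep extra digits for the depth step; rounded: 21.7, 30.6).
Then from the P sphere: z² = 71.43² − (x + 7.5)² − (y − 65.9)² with x = 21.703, y = 30.598, so z ≈ 54.801 ≈ 54.8 km.

depth ≈ 54.8 km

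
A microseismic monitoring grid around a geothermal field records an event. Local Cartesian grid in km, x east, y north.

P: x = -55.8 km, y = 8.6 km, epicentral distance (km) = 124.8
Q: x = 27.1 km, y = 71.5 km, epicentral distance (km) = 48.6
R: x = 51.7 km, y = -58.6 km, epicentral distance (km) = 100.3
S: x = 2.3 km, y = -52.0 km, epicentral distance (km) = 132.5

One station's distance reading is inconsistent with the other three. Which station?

Solve using three stations at a time. Using P, Q, R (subtract circle equations pairwise → linear system) gives (x, y) ≈ (64.8, 40.8).
Distances from that point to each station vs reported:
  P: calculated 124.8 vs reported 124.8 → residual 0.0 km
  Q: calculated 48.6 vs reported 48.6 → residual 0.0 km
  R: calculated 100.3 vs reported 100.3 → residual 0.0 km
  S: calculated 111.9 vs reported 132.5 → residual 20.6 km
P, Q, R are mutually consistent (residuals ≈ 0); S is off by 20.6 km.

S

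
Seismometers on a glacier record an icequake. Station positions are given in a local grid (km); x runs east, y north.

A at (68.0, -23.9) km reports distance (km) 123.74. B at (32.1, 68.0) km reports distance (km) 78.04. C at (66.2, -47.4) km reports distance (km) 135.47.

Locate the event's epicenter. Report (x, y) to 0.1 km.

-39.6 km east, 37.2 km north

Circle about each station: (x − 68.0)² + (y + 23.9)² = 123.74²; (x − 32.1)² + (y − 68.0)² = 78.04²; (x − 66.2)² + (y + 47.4)² = 135.47².
Subtracting pairs of circle equations eliminates x²+y² and gives linear equations (the radical axes):
-71.8 x + 183.8 y = 9680.55
-3.6 x − 47.0 y = -1606.54
Solving the 2×2 system: x ≈ -39.6, y ≈ 37.2 km.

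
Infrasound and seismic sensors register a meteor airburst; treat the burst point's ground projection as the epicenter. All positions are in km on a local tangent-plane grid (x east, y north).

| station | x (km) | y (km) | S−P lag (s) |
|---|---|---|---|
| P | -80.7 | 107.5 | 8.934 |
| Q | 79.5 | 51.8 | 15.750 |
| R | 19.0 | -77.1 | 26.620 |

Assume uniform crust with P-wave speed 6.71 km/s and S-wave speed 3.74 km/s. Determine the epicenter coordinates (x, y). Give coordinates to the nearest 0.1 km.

Distance from S−P lag: d = Δt · v_P v_S / (v_P − v_S) = Δt · (6.71·3.74)/(6.71−3.74) ≈ 8.4496·Δt.
So d_P = 75.49, d_Q = 133.08, d_R = 224.93 km.
Circle about each station: (x + 80.7)² + (y − 107.5)² = 75.49²; (x − 79.5)² + (y − 51.8)² = 133.08²; (x − 19.0)² + (y + 77.1)² = 224.93².
Subtracting pairs of circle equations eliminates x²+y² and gives linear equations (the radical axes):
320.4 x − 111.4 y = -21076.80
199.4 x − 369.2 y = -56658.09
Solving the 2×2 system: x ≈ -15.3, y ≈ 145.2 km.
Check against P (with the unrounded x, y): √((x + 80.7)²+(y − 107.5)²) = 75.49 ≈ 75.49 km. ✓

x ≈ -15.3 km, y ≈ 145.2 km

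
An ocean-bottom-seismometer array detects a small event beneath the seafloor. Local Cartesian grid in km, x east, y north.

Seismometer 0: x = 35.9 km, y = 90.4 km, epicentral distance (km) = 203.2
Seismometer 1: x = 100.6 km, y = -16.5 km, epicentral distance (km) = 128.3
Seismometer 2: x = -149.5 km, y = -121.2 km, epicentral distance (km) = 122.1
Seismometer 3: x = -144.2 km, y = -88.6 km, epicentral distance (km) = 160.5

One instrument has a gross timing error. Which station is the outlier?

Seismometer 2

Solve using three stations at a time. Using Seismometer 0, Seismometer 1, Seismometer 3 (subtract circle equations pairwise → linear system) gives (x, y) ≈ (14.6, -111.7).
Distances from that point to each station vs reported:
  Seismometer 0: calculated 203.2 vs reported 203.2 → residual 0.0 km
  Seismometer 1: calculated 128.3 vs reported 128.3 → residual 0.0 km
  Seismometer 2: calculated 164.4 vs reported 122.1 → residual 42.3 km
  Seismometer 3: calculated 160.5 vs reported 160.5 → residual 0.0 km
Seismometer 0, Seismometer 1, Seismometer 3 are mutually consistent (residuals ≈ 0); Seismometer 2 is off by 42.3 km.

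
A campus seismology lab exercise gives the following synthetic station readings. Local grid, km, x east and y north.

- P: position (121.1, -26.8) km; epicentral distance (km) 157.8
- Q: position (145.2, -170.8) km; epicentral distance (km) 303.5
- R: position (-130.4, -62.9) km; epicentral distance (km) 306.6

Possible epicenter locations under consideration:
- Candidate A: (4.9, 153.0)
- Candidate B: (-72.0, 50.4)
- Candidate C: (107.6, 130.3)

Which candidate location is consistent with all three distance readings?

Candidate C

For each candidate, compare |candidate − station| to the reported distance:
Candidate A: residuals P 56.3, Q 49.4, R 51.8 → max 56.3 km
Candidate B: residuals P 50.2, Q 6.5, R 179.1 → max 179.1 km
Candidate C: residuals P 0.1, Q 0.1, R 0.1 → max 0.1 km
Only Candidate C has all residuals ≈ 0.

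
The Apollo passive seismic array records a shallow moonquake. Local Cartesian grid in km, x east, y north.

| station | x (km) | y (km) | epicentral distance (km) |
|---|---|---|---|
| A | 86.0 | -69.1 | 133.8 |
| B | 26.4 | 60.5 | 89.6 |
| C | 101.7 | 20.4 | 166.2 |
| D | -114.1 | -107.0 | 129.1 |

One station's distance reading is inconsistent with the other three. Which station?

Solve using three stations at a time. Using A, B, D (subtract circle equations pairwise → linear system) gives (x, y) ≈ (-32.5, -7.0).
Distances from that point to each station vs reported:
  A: calculated 133.8 vs reported 133.8 → residual 0.0 km
  B: calculated 89.6 vs reported 89.6 → residual 0.0 km
  C: calculated 137.0 vs reported 166.2 → residual 29.2 km
  D: calculated 129.1 vs reported 129.1 → residual 0.0 km
A, B, D are mutually consistent (residuals ≈ 0); C is off by 29.2 km.

C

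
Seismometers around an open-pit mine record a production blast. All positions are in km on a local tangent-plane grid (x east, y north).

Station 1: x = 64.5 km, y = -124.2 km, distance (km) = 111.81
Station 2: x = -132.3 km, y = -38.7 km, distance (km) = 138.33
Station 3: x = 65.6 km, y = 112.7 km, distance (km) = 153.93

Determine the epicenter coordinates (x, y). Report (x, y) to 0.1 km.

(5.7, -29.1)

Circle about each station: (x − 64.5)² + (y + 124.2)² = 111.81²; (x + 132.3)² + (y + 38.7)² = 138.33²; (x − 65.6)² + (y − 112.7)² = 153.93².
Subtracting the Station 1 equation from the Station 2 and Station 3 equations removes the quadratic terms:
-393.6 x + 171.0 y = -7218.62
2.2 x + 473.8 y = -13774.21
Solving the 2×2 system: x ≈ 5.7, y ≈ -29.1 km.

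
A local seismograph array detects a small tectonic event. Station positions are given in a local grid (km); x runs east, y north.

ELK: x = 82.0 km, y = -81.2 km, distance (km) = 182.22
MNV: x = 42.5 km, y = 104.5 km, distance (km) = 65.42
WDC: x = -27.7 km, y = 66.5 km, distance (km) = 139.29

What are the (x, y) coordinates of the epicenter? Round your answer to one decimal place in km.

107.7 km east, 99.2 km north

Circle about each station: (x − 82.0)² + (y + 81.2)² = 182.22²; (x − 42.5)² + (y − 104.5)² = 65.42²; (x + 27.7)² + (y − 66.5)² = 139.29².
Subtracting the ELK equation from the MNV and WDC equations removes the quadratic terms:
-79.0 x + 371.4 y = 28333.41
-219.4 x + 295.4 y = 5674.52
Solving the 2×2 system: x ≈ 107.7, y ≈ 99.2 km.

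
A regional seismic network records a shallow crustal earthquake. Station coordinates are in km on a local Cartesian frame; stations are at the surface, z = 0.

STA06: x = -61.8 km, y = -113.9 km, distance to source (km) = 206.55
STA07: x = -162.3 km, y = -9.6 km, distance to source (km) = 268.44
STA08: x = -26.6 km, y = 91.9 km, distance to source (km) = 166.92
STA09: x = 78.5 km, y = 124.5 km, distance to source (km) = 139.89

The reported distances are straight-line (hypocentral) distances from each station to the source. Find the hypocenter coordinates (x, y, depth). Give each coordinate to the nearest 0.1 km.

x ≈ 98.8 km, y ≈ 0.5 km, depth ≈ 61.5 km

Each station gives a sphere (x−x_i)² + (y−y_i)² + z² = d_i² (stations at z=0).
Subtracting the STA06 sphere from STA07 and STA08: z² cancels, leaving linear equations in x and y:
-201.0 x + 208.6 y = -19756.13
70.4 x + 411.6 y = 7161.34
Solving: x ≈ 98.807, y ≈ 0.499 km (keep extra digits for the depth step; rounded: 98.8, 0.5).
Then from the STA06 sphere: z² = 206.55² − (x + 61.8)² − (y + 113.9)² with x = 98.807, y = 0.499, so z ≈ 61.491 ≈ 61.5 km.
Check against STA09 (with the unrounded solution): distance 139.89 ≈ 139.89 km. ✓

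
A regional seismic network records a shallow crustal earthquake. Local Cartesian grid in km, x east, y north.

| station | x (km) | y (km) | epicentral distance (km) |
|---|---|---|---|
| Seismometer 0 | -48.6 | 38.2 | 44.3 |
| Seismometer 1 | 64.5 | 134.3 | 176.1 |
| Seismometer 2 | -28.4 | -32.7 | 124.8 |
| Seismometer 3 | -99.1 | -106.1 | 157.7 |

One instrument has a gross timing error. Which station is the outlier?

Seismometer 2

Solve using three stations at a time. Using Seismometer 0, Seismometer 1, Seismometer 3 (subtract circle equations pairwise → linear system) gives (x, y) ≈ (-90.8, 51.4).
Distances from that point to each station vs reported:
  Seismometer 0: calculated 44.2 vs reported 44.3 → residual 0.1 km
  Seismometer 1: calculated 176.1 vs reported 176.1 → residual 0.0 km
  Seismometer 2: calculated 104.7 vs reported 124.8 → residual 20.1 km
  Seismometer 3: calculated 157.7 vs reported 157.7 → residual 0.0 km
Seismometer 0, Seismometer 1, Seismometer 3 are mutually consistent (residuals ≈ 0); Seismometer 2 is off by 20.1 km.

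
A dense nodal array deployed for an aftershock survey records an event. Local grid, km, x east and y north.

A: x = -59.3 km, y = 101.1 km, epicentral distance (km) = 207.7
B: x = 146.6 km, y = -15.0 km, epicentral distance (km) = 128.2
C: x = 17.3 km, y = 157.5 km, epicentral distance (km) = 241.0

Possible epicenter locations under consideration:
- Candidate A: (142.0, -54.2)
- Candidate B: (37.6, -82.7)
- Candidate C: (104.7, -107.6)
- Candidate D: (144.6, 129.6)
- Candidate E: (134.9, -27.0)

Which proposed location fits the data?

Candidate B

For each candidate, compare |candidate − station| to the reported distance:
Candidate A: residuals A 46.5, B 88.7, C 4.7 → max 88.7 km
Candidate B: residuals A 0.1, B 0.1, C 0.1 → max 0.1 km
Candidate C: residuals A 57.7, B 26.6, C 38.1 → max 57.7 km
Candidate D: residuals A 1.8, B 16.4, C 110.7 → max 110.7 km
Candidate E: residuals A 24.9, B 111.4, C 22.2 → max 111.4 km
Only Candidate B has all residuals ≈ 0.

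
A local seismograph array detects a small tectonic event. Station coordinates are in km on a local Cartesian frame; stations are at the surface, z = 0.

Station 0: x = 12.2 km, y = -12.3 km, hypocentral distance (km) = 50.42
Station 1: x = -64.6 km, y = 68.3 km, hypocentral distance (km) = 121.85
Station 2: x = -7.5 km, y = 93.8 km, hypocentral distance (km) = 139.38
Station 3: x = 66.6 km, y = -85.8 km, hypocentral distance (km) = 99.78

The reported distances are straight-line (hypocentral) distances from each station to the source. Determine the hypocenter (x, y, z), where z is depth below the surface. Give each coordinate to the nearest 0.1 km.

Each station gives a sphere (x−x_i)² + (y−y_i)² + z² = d_i² (stations at z=0).
Subtracting the Station 0 sphere from Station 1 and Station 2: z² cancels, leaving linear equations in x and y:
-153.6 x + 161.2 y = -3767.33
-39.4 x + 212.2 y = -8330.05
Solving: x ≈ -20.706, y ≈ -43.100 km (keep extra digits for the depth step; rounded: -20.7, -43.1).
Then from the Station 0 sphere: z² = 50.42² − (x − 12.2)² − (y + 12.3)² with x = -20.706, y = -43.100, so z ≈ 22.599 ≈ 22.6 km.
Check against Station 3 (with the unrounded solution): distance 99.78 ≈ 99.78 km. ✓

(-20.7, -43.1, 22.6)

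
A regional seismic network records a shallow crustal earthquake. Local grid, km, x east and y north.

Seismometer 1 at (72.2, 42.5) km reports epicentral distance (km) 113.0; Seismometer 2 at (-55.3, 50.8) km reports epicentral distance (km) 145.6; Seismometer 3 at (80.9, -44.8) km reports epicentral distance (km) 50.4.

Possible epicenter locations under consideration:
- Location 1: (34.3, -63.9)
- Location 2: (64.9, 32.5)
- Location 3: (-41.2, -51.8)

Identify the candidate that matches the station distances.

For each candidate, compare |candidate − station| to the reported distance:
Location 1: residuals Seismometer 1 0.1, Seismometer 2 0.1, Seismometer 3 0.0 → max 0.1 km
Location 2: residuals Seismometer 1 100.6, Seismometer 2 24.0, Seismometer 3 28.5 → max 100.6 km
Location 3: residuals Seismometer 1 34.5, Seismometer 2 42.0, Seismometer 3 71.9 → max 71.9 km
Only Location 1 has all residuals ≈ 0.

Location 1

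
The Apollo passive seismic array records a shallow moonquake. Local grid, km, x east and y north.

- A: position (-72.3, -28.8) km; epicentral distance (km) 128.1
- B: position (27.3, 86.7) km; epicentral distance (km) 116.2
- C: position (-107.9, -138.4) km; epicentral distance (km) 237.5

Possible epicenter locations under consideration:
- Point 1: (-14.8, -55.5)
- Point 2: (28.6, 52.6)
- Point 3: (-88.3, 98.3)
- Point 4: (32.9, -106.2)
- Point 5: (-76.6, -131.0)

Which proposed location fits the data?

Point 3

For each candidate, compare |candidate − station| to the reported distance:
Point 1: residuals A 64.7, B 32.1, C 112.8 → max 112.8 km
Point 2: residuals A 1.5, B 82.1, C 2.7 → max 82.1 km
Point 3: residuals A 0.0, B 0.0, C 0.0 → max 0.0 km
Point 4: residuals A 2.5, B 76.8, C 93.1 → max 93.1 km
Point 5: residuals A 25.8, B 125.0, C 205.3 → max 205.3 km
Only Point 3 has all residuals ≈ 0.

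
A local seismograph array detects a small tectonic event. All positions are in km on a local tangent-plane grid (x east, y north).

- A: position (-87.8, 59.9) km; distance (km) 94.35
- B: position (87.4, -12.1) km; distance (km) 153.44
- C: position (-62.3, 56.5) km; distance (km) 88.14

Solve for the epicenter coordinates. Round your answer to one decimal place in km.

x ≈ -64.8 km, y ≈ -31.6 km

Circle about each station: (x + 87.8)² + (y − 59.9)² = 94.35²; (x − 87.4)² + (y + 12.1)² = 153.44²; (x + 62.3)² + (y − 56.5)² = 88.14².
Subtracting the A equation from the B and C equations removes the quadratic terms:
350.4 x − 144.0 y = -18153.59
51.0 x − 6.8 y = -3090.05
Solving the 2×2 system: x ≈ -64.8, y ≈ -31.6 km.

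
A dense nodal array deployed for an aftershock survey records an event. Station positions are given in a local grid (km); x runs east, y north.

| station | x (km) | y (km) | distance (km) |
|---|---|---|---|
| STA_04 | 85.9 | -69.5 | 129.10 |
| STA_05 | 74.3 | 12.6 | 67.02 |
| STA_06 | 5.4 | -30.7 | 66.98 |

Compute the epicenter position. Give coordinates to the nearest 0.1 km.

Circle about each station: (x − 85.9)² + (y + 69.5)² = 129.10²; (x − 74.3)² + (y − 12.6)² = 67.02²; (x − 5.4)² + (y + 30.7)² = 66.98².
Subtracting the STA_04 equation from the STA_05 and STA_06 equations removes the quadratic terms:
-23.2 x + 164.2 y = 5645.32
-161.0 x + 77.6 y = 943.08
Solving the 2×2 system: x ≈ 11.5, y ≈ 36.0 km.

x ≈ 11.5 km, y ≈ 36.0 km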